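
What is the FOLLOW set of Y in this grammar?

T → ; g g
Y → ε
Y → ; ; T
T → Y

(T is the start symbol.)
{ $ }

In T → Y: Y is at the end, add FOLLOW(T)

The FOLLOW sets referred to above (computed the same way, to a fixed point):
  FOLLOW(T) = { $ }

Taking the union: FOLLOW(Y) = { $ }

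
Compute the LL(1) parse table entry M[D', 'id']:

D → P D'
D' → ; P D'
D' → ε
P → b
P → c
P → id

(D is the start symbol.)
Empty (error entry)

To find M[D', 'id'], we find productions for D' where 'id' is in the predict set (PREDICT(N → α) = (FIRST(α) \ {ε}) ∪ (FOLLOW(N) if α ⇒* ε)).

Relevant sets:
  FOLLOW(D') = { $ }

D' → ; P D': PREDICT = { ';' }
D' → ε: PREDICT = { $ }

M[D', 'id'] is empty (no production applies)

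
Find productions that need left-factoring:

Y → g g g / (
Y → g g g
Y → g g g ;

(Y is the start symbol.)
Left-factoring is needed when two productions for the same non-terminal
share a common prefix on the right-hand side.

Productions for Y:
  Y → g g g / (
  Y → g g g
  Y → g g g ;

Found common prefix 'g g g' in productions for Y

Answer: Yes, Y has productions with common prefix 'g g g'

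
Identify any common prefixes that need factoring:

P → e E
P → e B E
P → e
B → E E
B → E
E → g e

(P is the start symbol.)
Yes, P has productions with common prefix 'e'; B has productions with common prefix 'E'

Left-factoring is needed when two productions for the same non-terminal
share a common prefix on the right-hand side.

Productions for P:
  P → e E
  P → e B E
  P → e
Productions for B:
  B → E E
  B → E

Found common prefix 'e' in productions for P
Found common prefix 'E' in productions for B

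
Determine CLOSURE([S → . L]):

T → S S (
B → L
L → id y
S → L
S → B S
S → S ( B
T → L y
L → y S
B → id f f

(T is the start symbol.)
Start with: [S → . L]
  [S → . L] has the dot before L: add [L → . id y], [L → . y S]
No further items can be added.

CLOSURE = { [L → . id y], [L → . y S], [S → . L] }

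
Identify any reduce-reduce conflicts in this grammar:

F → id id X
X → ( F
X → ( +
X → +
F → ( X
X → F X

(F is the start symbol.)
Yes — I10: [X → ( + .] vs [X → + .]

Augment with F' → F and build the canonical LR(0) collection (I0 = CLOSURE({[F' → . F]}), then GOTO on every symbol after a dot until no new states appear). It has 13 states:
  I0: { [F → . ( X], [F → . id id X], [F' → . F] }  — shift
  I1: { [F → ( . X], [F → . ( X], [F → . id id X], [X → . ( +], [X → . ( F], [X → . +], [X → . F X] }  — shift
  I2: { [F' → F .] }  — accept
  I3: { [F → id . id X] }  — shift
  I4: { [F → . ( X], [F → . id id X], [F → id id . X], [X → . ( +], [X → . ( F], [X → . +], [X → . F X] }  — shift
  I5: { [F → ( . X], [F → . ( X], [F → . id id X], [X → ( . +], [X → ( . F], [X → . ( +], [X → . ( F], [X → . +], [X → . F X] }  — shift
  I6: { [X → + .] }  — reduce
  I7: { [F → . ( X], [F → . id id X], [X → . ( +], [X → . ( F], [X → . +], [X → . F X], [X → F . X] }  — shift
  I8: { [F → id id X .] }  — reduce
  I9: { [X → F X .] }  — reduce
  I10: { [X → ( + .], [X → + .] }  — 2 reduces
  I11: { [F → . ( X], [F → . id id X], [X → ( F .], [X → . ( +], [X → . ( F], [X → . +], [X → . F X], [X → F . X] }  — shift, reduce
  I12: { [F → ( X .] }  — reduce

I10 contains complete items [X → ( + .], [X → + .] — reduce-reduce conflict.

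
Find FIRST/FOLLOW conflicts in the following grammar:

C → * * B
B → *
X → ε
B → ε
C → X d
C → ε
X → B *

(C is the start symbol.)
Yes. B → '*' with FOLLOW(B) on { '*' }

A FIRST/FOLLOW conflict occurs when a non-terminal N has a nullable alternative N → β (β ⇒* ε) and another alternative N → α with FIRST(α) ∩ FOLLOW(N) ≠ ∅: on such a lookahead the parser cannot decide between expanding α and letting N vanish via β.

Nullable non-terminals: B, C, X.
FIRST sets used below: FIRST(X) = { '*', ε }, FIRST(B) = { '*', ε }

B: nullable alternative(s) B → ε; FOLLOW(B) = { $, '*' }
  B → *: FIRST \ {ε} = { '*' } — overlaps FOLLOW(B) on { '*' }: CONFLICT
  B → ε: FIRST \ {ε} = { } — this is the only nullable alternative, skip

C: nullable alternative(s) C → ε; FOLLOW(C) = { $ }
  C → * * B: FIRST \ {ε} = { '*' } — disjoint from FOLLOW(C)
  C → X d: FIRST \ {ε} = { '*', 'd' } — disjoint from FOLLOW(C)
  C → ε: FIRST \ {ε} = { } — this is the only nullable alternative, skip

X: nullable alternative(s) X → ε; FOLLOW(X) = { 'd' }
  X → ε: FIRST \ {ε} = { } — this is the only nullable alternative, skip
  X → B *: FIRST \ {ε} = { '*' } — disjoint from FOLLOW(X)

So the grammar has 1 FIRST/FOLLOW conflict (marked CONFLICT above).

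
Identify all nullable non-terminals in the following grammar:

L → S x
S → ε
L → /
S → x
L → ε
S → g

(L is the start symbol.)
A non-terminal is nullable if it can derive ε (the empty string): either it has an ε-production, or it has a production whose right-hand side consists entirely of nullable non-terminals.

ε-productions: S → ε, L → ε
So S, L are immediately nullable.
Every non-terminal is now nullable.
Nullable = { 'L', 'S' }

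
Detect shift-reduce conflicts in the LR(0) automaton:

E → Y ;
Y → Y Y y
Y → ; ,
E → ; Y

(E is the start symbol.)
Augment with E' → E and build the canonical LR(0) collection (I0 = CLOSURE({[E' → . E]}), then GOTO on every symbol after a dot until no new states appear). It has 10 states:
  I0: { [E → . ; Y], [E → . Y ;], [E' → . E], [Y → . ; ,], [Y → . Y Y y] }  — shift
  I1: { [E → ; . Y], [Y → . ; ,], [Y → . Y Y y], [Y → ; . ,] }  — shift
  I2: { [E' → E .] }  — accept
  I3: { [E → Y . ;], [Y → . ; ,], [Y → . Y Y y], [Y → Y . Y y] }  — shift
  I4: { [E → Y ; .], [Y → ; . ,] }  — shift, reduce
  I5: { [Y → . ; ,], [Y → . Y Y y], [Y → Y . Y y], [Y → Y Y . y] }  — shift
  I6: { [Y → ; . ,] }  — shift
  I7: { [Y → Y Y y .] }  — reduce
  I8: { [Y → ; , .] }  — reduce
  I9: { [E → ; Y .], [Y → . ; ,], [Y → . Y Y y], [Y → Y . Y y] }  — shift, reduce

I4 contains reduce item [E → Y ; .] and shift item [Y → ; . ,] — shift-reduce conflict.
I9 contains reduce item [E → ; Y .] and shift item [Y → . ; ,] — shift-reduce conflict.

Answer: Yes — I4: [E → Y ; .] vs [Y → ; . ,]; I9: [E → ; Y .] vs [Y → . ; ,]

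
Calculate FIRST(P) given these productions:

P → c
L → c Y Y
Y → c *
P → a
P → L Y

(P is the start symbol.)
To compute FIRST(P), examine every production with P on the left-hand side, reading each right-hand side left to right until a non-nullable symbol is reached.

FIRST sets of the other non-terminals involved (by the same procedure, iterated to a fixed point):
  FIRST(L) = { 'c' }

From P → c:
  - c is a terminal: add 'c' and stop
From P → a:
  - a is a terminal: add 'a' and stop
From P → L Y:
  - L is a non-terminal: add FIRST(L) \ {ε} = { 'c' }
    L is not nullable, so stop

Collecting: FIRST(P) = { 'a', 'c' }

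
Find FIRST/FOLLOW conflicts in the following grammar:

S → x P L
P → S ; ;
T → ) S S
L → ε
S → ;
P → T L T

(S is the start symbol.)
Nullable non-terminals: L.
L has a nullable alternative but only one production, so nothing to check.

P, S, T have no nullable alternative, so no FIRST/FOLLOW check is needed there.

No FIRST/FOLLOW conflicts found.

Answer: No FIRST/FOLLOW conflicts.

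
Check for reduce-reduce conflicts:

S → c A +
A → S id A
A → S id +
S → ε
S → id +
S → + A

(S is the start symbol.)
Yes — I9: [A → S id + .] vs [S → .]

Augment with S' → S and build the canonical LR(0) collection (I0 = CLOSURE({[S' → . S]}), then GOTO on every symbol after a dot until no new states appear). It has 13 states:
  I0: { [S → . + A], [S → . c A +], [S → . id +], [S → .], [S' → . S] }  — shift, reduce
  I1: { [A → . S id +], [A → . S id A], [S → + . A], [S → . + A], [S → . c A +], [S → . id +], [S → .] }  — shift, reduce
  I2: { [S' → S .] }  — accept
  I3: { [A → . S id +], [A → . S id A], [S → . + A], [S → . c A +], [S → . id +], [S → .], [S → c . A +] }  — shift, reduce
  I4: { [S → id . +] }  — shift
  I5: { [S → id + .] }  — reduce
  I6: { [S → c A . +] }  — shift
  I7: { [A → S . id +], [A → S . id A] }  — shift
  I8: { [A → . S id +], [A → . S id A], [A → S id . +], [A → S id . A], [S → . + A], [S → . c A +], [S → . id +], [S → .] }  — shift, reduce
  I9: { [A → . S id +], [A → . S id A], [A → S id + .], [S → + . A], [S → . + A], [S → . c A +], [S → . id +], [S → .] }  — shift, 2 reduces
  I10: { [A → S id A .] }  — reduce
  I11: { [S → + A .] }  — reduce
  I12: { [S → c A + .] }  — reduce

I9 contains complete items [A → S id + .], [S → .] — reduce-reduce conflict.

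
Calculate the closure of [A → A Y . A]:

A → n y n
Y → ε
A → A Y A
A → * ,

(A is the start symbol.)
To compute CLOSURE, for each item [A → α.Bβ] where B is a non-terminal, add [B → .γ] for all productions B → γ; repeat for the newly added items until nothing changes.

Start with: [A → A Y . A]
  [A → A Y . A] has the dot before A: add [A → . n y n], [A → . A Y A], [A → . * ,]
No further items can be added.

CLOSURE = { [A → . * ,], [A → . A Y A], [A → . n y n], [A → A Y . A] }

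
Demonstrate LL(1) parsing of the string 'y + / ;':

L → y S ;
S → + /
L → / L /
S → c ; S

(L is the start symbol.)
Stack is shown with the top on the left.

Stack    Input      Action
--------------------------
L $      y + / ; $  output L → y S ;
y S ; $  y + / ; $  match 'y'
S ; $    + / ; $    output S → + /
+ / ; $  + / ; $    match '+'
/ ; $    / ; $      match '/'
; $      ; $        match ';'
$        $          accept

The string is accepted.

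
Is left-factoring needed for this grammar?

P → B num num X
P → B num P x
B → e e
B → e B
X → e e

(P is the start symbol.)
Left-factoring is needed when two productions for the same non-terminal
share a common prefix on the right-hand side.

Productions for P:
  P → B num num X
  P → B num P x
Productions for B:
  B → e e
  B → e B

Found common prefix 'B num' in productions for P
Found common prefix 'e' in productions for B

Answer: Yes, P has productions with common prefix 'B num'; B has productions with common prefix 'e'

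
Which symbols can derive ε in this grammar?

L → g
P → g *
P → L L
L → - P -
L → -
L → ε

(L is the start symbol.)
{ 'L', 'P' }

ε-productions: L → ε
So L is immediately nullable.
P → L L: every symbol on the right is nullable, so P is nullable too.
Every non-terminal is now nullable.
Nullable = { 'L', 'P' }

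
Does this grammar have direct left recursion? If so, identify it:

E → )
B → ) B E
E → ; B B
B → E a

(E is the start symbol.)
E → ): starts with ')'
B → ) B E: starts with ')'
E → ; B B: starts with ';'
B → E a: starts with E

No direct left recursion found.

Answer: No direct left recursion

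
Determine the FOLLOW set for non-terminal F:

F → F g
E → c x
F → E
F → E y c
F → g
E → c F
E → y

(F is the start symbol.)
{ $, 'g', 'y' }

To compute FOLLOW(F), find every occurrence of F on a right-hand side N → α F β: add FIRST(β) \ {ε}, and if β is empty or nullable also add FOLLOW(N). Iterate to a fixed point.

F is the start symbol, so $ ∈ FOLLOW(F).
In F → F g: F is followed by g, add FIRST(g) \ {ε} = { 'g' }
In E → c F: F is at the end, add FOLLOW(E)

The FOLLOW sets referred to above (computed the same way, to a fixed point):
  FOLLOW(E) = { $, 'g', 'y' }

Taking the union: FOLLOW(F) = { $, 'g', 'y' }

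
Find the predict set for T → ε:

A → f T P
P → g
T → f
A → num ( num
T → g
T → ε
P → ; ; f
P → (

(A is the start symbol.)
PREDICT(T → ε) = (FIRST(RHS) \ {ε}) ∪ (FOLLOW(T) if ε ∈ FIRST(RHS), i.e. RHS ⇒* ε)
The right-hand side is ε (FIRST(ε) = { ε }), so the predict set is FOLLOW(T) = { '(', ';', 'g' }
PREDICT(T → ε) = { '(', ';', 'g' }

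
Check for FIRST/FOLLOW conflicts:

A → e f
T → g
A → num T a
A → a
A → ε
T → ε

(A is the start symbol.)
No FIRST/FOLLOW conflicts.

Nullable non-terminals: A, T.

A: nullable alternative(s) A → ε; FOLLOW(A) = { $ }
  A → e f: FIRST \ {ε} = { 'e' } — disjoint from FOLLOW(A)
  A → num T a: FIRST \ {ε} = { 'num' } — disjoint from FOLLOW(A)
  A → a: FIRST \ {ε} = { 'a' } — disjoint from FOLLOW(A)
  A → ε: FIRST \ {ε} = { } — this is the only nullable alternative, skip

T: nullable alternative(s) T → ε; FOLLOW(T) = { 'a' }
  T → g: FIRST \ {ε} = { 'g' } — disjoint from FOLLOW(T)
  T → ε: FIRST \ {ε} = { } — this is the only nullable alternative, skip

No FIRST/FOLLOW conflicts found.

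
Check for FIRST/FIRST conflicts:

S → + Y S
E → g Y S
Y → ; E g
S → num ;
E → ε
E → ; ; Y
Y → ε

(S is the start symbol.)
A FIRST/FIRST conflict occurs when two productions N → α and N → β for the same non-terminal have FIRST(α) ∩ FIRST(β) ≠ ∅ (with ε ∈ FIRST of a nullable right-hand side, so two nullable alternatives also conflict).

Productions for S:
  S → + Y S: FIRST = { '+' }
  S → num ;: FIRST = { 'num' }
Productions for E:
  E → g Y S: FIRST = { 'g' }
  E → ε: FIRST = { ε }
  E → ; ; Y: FIRST = { ';' }
Productions for Y:
  Y → ; E g: FIRST = { ';' }
  Y → ε: FIRST = { ε }

All alternatives of each non-terminal have pairwise disjoint FIRST sets.

Answer: No FIRST/FIRST conflicts.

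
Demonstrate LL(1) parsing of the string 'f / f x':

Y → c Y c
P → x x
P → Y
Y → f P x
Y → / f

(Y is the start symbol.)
Stack is shown with the top on the left.

Stack    Input      Action
--------------------------
Y $      f / f x $  output Y → f P x
f P x $  f / f x $  match 'f'
P x $    / f x $    output P → Y
Y x $    / f x $    output Y → / f
/ f x $  / f x $    match '/'
f x $    f x $      match 'f'
x $      x $        match 'x'
$        $          accept

The string is accepted.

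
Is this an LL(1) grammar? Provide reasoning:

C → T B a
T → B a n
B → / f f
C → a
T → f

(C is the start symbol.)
A grammar is LL(1) if for each non-terminal N with multiple productions, the predict sets of those productions are pairwise disjoint, where PREDICT(N → α) = (FIRST(α) \ {ε}) ∪ (FOLLOW(N) if α ⇒* ε).

Relevant sets:
  FIRST(T) = { '/', 'f' }
  FIRST(B) = { '/' }

For C:
  PREDICT(C → T B a) = { '/', 'f' }
  PREDICT(C → a) = { 'a' }
For T:
  PREDICT(T → B a n) = { '/' }
  PREDICT(T → f) = { 'f' }
B has a single production, so nothing to check there.

All predict sets are disjoint. The grammar IS LL(1).

Answer: Yes, the grammar is LL(1).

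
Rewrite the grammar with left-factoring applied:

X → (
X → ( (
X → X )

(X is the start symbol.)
X → ( X'
X' → ε
X' → (
X → X )

Left-factoring transforms A → αβ₁ | αβ₂ into A → αA' and A' → β₁ | β₂
(α is the longest common prefix among the alternatives). Repeat until
no nonterminal has two alternatives with a common prefix.

Round 1: X has alternatives sharing prefix '('. Introduce X': X → ( X'
  Add: X' → ε
  Add: X' → (

No remaining common prefixes — done.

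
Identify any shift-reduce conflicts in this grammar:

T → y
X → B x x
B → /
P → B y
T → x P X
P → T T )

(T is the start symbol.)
No shift-reduce conflicts

A shift-reduce conflict occurs when an LR(0) state has both:
  - a complete (reduce) item [A → α .] (dot at the end), and
  - a shift item [B → β . c γ] (dot before a terminal).

Augment with T' → T and build the canonical LR(0) collection (I0 = CLOSURE({[T' → . T]}), then GOTO on every symbol after a dot until no new states appear). It has 15 states:
  I0: { [T → . x P X], [T → . y], [T' → . T] }  — shift
  I1: { [T' → T .] }  — accept
  I2: { [B → . /], [P → . B y], [P → . T T )], [T → . x P X], [T → . y], [T → x . P X] }  — shift
  I3: { [T → y .] }  — reduce
  I4: { [B → / .] }  — reduce
  I5: { [P → B . y] }  — shift
  I6: { [B → . /], [T → x P . X], [X → . B x x] }  — shift
  I7: { [P → T . T )], [T → . x P X], [T → . y] }  — shift
  I8: { [P → T T . )] }  — shift
  I9: { [P → T T ) .] }  — reduce
  I10: { [X → B . x x] }  — shift
  I11: { [T → x P X .] }  — reduce
  I12: { [X → B x . x] }  — shift
  I13: { [X → B x x .] }  — reduce
  I14: { [P → B y .] }  — reduce

No state contains both a complete item and a shift item.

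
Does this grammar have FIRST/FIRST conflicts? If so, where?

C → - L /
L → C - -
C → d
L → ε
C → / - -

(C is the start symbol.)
No FIRST/FIRST conflicts.

A FIRST/FIRST conflict occurs when two productions N → α and N → β for the same non-terminal have FIRST(α) ∩ FIRST(β) ≠ ∅ (with ε ∈ FIRST of a nullable right-hand side, so two nullable alternatives also conflict).

FIRST sets of the non-terminals at (or reachable through a nullable prefix from) the front of some alternative:
  FIRST(C) = { '-', '/', 'd' }

Productions for C:
  C → - L /: FIRST = { '-' }
  C → d: FIRST = { 'd' }
  C → / - -: FIRST = { '/' }
Productions for L:
  L → C - -: FIRST = { '-', '/', 'd' }
  L → ε: FIRST = { ε }

All alternatives of each non-terminal have pairwise disjoint FIRST sets.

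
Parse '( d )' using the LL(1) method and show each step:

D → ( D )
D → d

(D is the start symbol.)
LL(1) parsing maintains a stack (initially the start symbol over $) and the input. At each step: if the stack top is a terminal, match it against the current input token; if it is a non-terminal N, replace it with the RHS of M[N, lookahead] (the unique production whose predict set contains the lookahead).

Stack is shown with the top on the left.

Stack    Input    Action
------------------------
D $      ( d ) $  output D → ( D )
( D ) $  ( d ) $  match '('
D ) $    d ) $    output D → d
d ) $    d ) $    match 'd'
) $      ) $      match ')'
$        $        accept

The string is accepted.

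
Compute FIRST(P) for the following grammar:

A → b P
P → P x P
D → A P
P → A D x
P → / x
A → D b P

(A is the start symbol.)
FIRST sets of the other non-terminals involved (by the same procedure, iterated to a fixed point):
  FIRST(A) = { 'b' }

From P → P x P:
  - P is the symbol being defined: contributes nothing new
    P is not nullable, so stop
From P → A D x:
  - A is a non-terminal: add FIRST(A) \ {ε} = { 'b' }
    A is not nullable, so stop
From P → / x:
  - '/' is a terminal: add '/' and stop

Collecting: FIRST(P) = { '/', 'b' }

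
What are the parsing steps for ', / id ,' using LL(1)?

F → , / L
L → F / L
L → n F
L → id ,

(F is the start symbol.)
Stack is shown with the top on the left.

Stack    Input       Action
---------------------------
F $      , / id , $  output F → , / L
, / L $  , / id , $  match ','
/ L $    / id , $    match '/'
L $      id , $      output L → id ,
id , $   id , $      match 'id'
, $      , $         match ','
$        $           accept

The string is accepted.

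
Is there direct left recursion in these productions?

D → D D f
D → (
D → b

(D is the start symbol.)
Direct left recursion occurs when N → N α for some non-terminal N (the right-hand side begins with the left-hand side itself).

D → D D f: LEFT RECURSIVE (starts with D)
D → (: starts with '('
D → b: starts with b

The grammar has direct left recursion on: D.

Answer: Yes, D is left-recursive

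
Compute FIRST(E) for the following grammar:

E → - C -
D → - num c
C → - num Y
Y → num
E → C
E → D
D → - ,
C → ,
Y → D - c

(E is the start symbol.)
{ ',', '-' }

To compute FIRST(E), examine every production with E on the left-hand side, reading each right-hand side left to right until a non-nullable symbol is reached.

FIRST sets of the other non-terminals involved (by the same procedure, iterated to a fixed point):
  FIRST(C) = { ',', '-' }
  FIRST(D) = { '-' }

From E → - C -:
  - '-' is a terminal: add '-' and stop
From E → C:
  - C is a non-terminal: add FIRST(C) \ {ε} = { ',', '-' }
    C is not nullable, so stop
From E → D:
  - D is a non-terminal: add FIRST(D) \ {ε} = { '-' }
    D is not nullable, so stop

Collecting: FIRST(E) = { ',', '-' }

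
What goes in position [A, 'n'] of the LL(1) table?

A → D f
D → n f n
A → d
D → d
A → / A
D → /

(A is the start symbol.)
A → D f

To find M[A, 'n'], we find productions for A where 'n' is in the predict set (PREDICT(N → α) = (FIRST(α) \ {ε}) ∪ (FOLLOW(N) if α ⇒* ε)).

Relevant sets:
  FIRST(D) = { '/', 'd', 'n' }

A → D f: PREDICT = { '/', 'd', 'n' }
  'n' is in predict set, so this production goes in M[A, 'n']
A → d: PREDICT = { 'd' }
A → / A: PREDICT = { '/' }

M[A, 'n'] = A → D f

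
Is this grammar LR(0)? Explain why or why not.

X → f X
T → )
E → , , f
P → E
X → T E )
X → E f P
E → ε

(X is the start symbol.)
No. Shift-reduce conflict between [E → .] and [E → . , , f]

Augment with X' → X and build the canonical LR(0) collection (I0 = CLOSURE({[X' → . X]}), then GOTO on every symbol after a dot until no new states appear). It has 15 states:
  I0: { [E → . , , f], [E → .], [T → . )], [X → . E f P], [X → . T E )], [X → . f X], [X' → . X] }  — shift, reduce
  I1: { [T → ) .] }  — reduce
  I2: { [E → , . , f] }  — shift
  I3: { [X → E . f P] }  — shift
  I4: { [E → . , , f], [E → .], [X → T . E )] }  — shift, reduce
  I5: { [X' → X .] }  — accept
  I6: { [E → . , , f], [E → .], [T → . )], [X → . E f P], [X → . T E )], [X → . f X], [X → f . X] }  — shift, reduce
  I7: { [X → f X .] }  — reduce
  I8: { [X → T E . )] }  — shift
  I9: { [X → T E ) .] }  — reduce
  I10: { [E → . , , f], [E → .], [P → . E], [X → E f . P] }  — shift, reduce
  I11: { [P → E .] }  — reduce
  I12: { [X → E f P .] }  — reduce
  I13: { [E → , , . f] }  — shift
  I14: { [E → , , f .] }  — reduce

Conflict in state I0:
  Shift-reduce conflict between [E → .] and [E → . , , f]
So the grammar is NOT LR(0).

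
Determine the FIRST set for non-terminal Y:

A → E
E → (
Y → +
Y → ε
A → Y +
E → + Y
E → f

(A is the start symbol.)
{ '+', ε }

From Y → +:
  - '+' is a terminal: add '+' and stop
From Y → ε:
  - ε-production, so ε ∈ FIRST(Y)

Collecting: FIRST(Y) = { '+', ε }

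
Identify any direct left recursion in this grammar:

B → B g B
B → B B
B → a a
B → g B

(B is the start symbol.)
Direct left recursion occurs when N → N α for some non-terminal N (the right-hand side begins with the left-hand side itself).

B → B g B: LEFT RECURSIVE (starts with B)
B → B B: LEFT RECURSIVE (starts with B)
B → a a: starts with a
B → g B: starts with g

The grammar has direct left recursion on: B.

Answer: Yes, B is left-recursive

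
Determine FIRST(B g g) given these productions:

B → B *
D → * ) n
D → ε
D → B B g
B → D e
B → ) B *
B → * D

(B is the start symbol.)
FIRST sets of the non-terminals involved (from the grammar, by fixed-point iteration):
  FIRST(B) = { ')', '*', 'e' }

To compute FIRST(B g g), process the symbols left to right:
Symbol B is a non-terminal. Add FIRST(B) \ {ε} = { ')', '*', 'e' }
B is not nullable (ε ∉ FIRST(B)), so stop here.
FIRST(B g g) = { ')', '*', 'e' }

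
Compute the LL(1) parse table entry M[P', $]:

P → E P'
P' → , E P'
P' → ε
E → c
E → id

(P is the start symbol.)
P' → ε

To find M[P', $], we find productions for P' where $ is in the predict set (PREDICT(N → α) = (FIRST(α) \ {ε}) ∪ (FOLLOW(N) if α ⇒* ε)).

Relevant sets:
  FOLLOW(P') = { $ }

P' → , E P': PREDICT = { ',' }
P' → ε: PREDICT = { $ }
  $ is in predict set, so this production goes in M[P', $]

M[P', $] = P' → ε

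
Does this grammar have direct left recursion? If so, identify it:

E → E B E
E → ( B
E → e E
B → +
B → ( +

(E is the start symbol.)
Yes, E is left-recursive

Direct left recursion occurs when N → N α for some non-terminal N (the right-hand side begins with the left-hand side itself).

E → E B E: LEFT RECURSIVE (starts with E)
E → ( B: starts with '('
E → e E: starts with e
B → +: starts with '+'
B → ( +: starts with '('

The grammar has direct left recursion on: E.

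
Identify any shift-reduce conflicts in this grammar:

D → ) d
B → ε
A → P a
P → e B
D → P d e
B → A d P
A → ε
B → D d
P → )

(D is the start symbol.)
A shift-reduce conflict occurs when an LR(0) state has both:
  - a complete (reduce) item [A → α .] (dot at the end), and
  - a shift item [B → β . c γ] (dot before a terminal).

Augment with D' → D and build the canonical LR(0) collection (I0 = CLOSURE({[D' → . D]}), then GOTO on every symbol after a dot until no new states appear). It has 17 states:
  I0: { [D → . ) d], [D → . P d e], [D' → . D], [P → . )], [P → . e B] }  — shift
  I1: { [D → ) . d], [P → ) .] }  — shift, reduce
  I2: { [D' → D .] }  — accept
  I3: { [D → P . d e] }  — shift
  I4: { [A → . P a], [A → .], [B → . A d P], [B → . D d], [B → .], [D → . ) d], [D → . P d e], [P → . )], [P → . e B], [P → e . B] }  — shift, 2 reduces
  I5: { [B → A . d P] }  — shift
  I6: { [P → e B .] }  — reduce
  I7: { [B → D . d] }  — shift
  I8: { [A → P . a], [D → P . d e] }  — shift
  I9: { [A → P a .] }  — reduce
  I10: { [D → P d . e] }  — shift
  I11: { [D → P d e .] }  — reduce
  I12: { [B → D d .] }  — reduce
  I13: { [B → A d . P], [P → . )], [P → . e B] }  — shift
  I14: { [P → ) .] }  — reduce
  I15: { [B → A d P .] }  — reduce
  I16: { [D → ) d .] }  — reduce

I1 contains reduce item [P → ) .] and shift item [D → ) . d] — shift-reduce conflict.
I4 contains reduce items [A → .], [B → .] and shift items [D → . ) d], [P → . )], [P → . e B] — shift-reduce conflict.

Answer: Yes — I1: [P → ) .] vs [D → ) . d]; I4: [A → .] vs [D → . ) d]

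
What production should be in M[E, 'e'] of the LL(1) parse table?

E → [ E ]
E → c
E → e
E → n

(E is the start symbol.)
To find M[E, 'e'], we find productions for E where 'e' is in the predict set (PREDICT(N → α) = (FIRST(α) \ {ε}) ∪ (FOLLOW(N) if α ⇒* ε)).

E → [ E ]: PREDICT = { '[' }
E → c: PREDICT = { 'c' }
E → e: PREDICT = { 'e' }
  'e' is in predict set, so this production goes in M[E, 'e']
E → n: PREDICT = { 'n' }

M[E, 'e'] = E → e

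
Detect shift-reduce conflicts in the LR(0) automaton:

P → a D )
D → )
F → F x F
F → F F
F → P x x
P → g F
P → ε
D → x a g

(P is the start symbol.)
Yes — I0: [P → .] vs [P → . a D )]; I3: [P → .] vs [P → . a D )]; I4: [P → .] vs [F → F . x F]; I8: [F → F F .] vs [F → F . x F]; I9: [P → .] vs [P → . a D )]; I10: [F → F x F .] vs [F → F . x F]

A shift-reduce conflict occurs when an LR(0) state has both:
  - a complete (reduce) item [A → α .] (dot at the end), and
  - a shift item [B → β . c γ] (dot before a terminal).

Augment with P' → P and build the canonical LR(0) collection (I0 = CLOSURE({[P' → . P]}), then GOTO on every symbol after a dot until no new states appear). It has 17 states:
  I0: { [P → . a D )], [P → . g F], [P → .], [P' → . P] }  — shift, reduce
  I1: { [P' → P .] }  — accept
  I2: { [D → . )], [D → . x a g], [P → a . D )] }  — shift
  I3: { [F → . F F], [F → . F x F], [F → . P x x], [P → . a D )], [P → . g F], [P → .], [P → g . F] }  — shift, reduce
  I4: { [F → . F F], [F → . F x F], [F → . P x x], [F → F . F], [F → F . x F], [P → . a D )], [P → . g F], [P → .], [P → g F .] }  — shift, 2 reduces
  I5: { [F → P . x x] }  — shift
  I6: { [F → P x . x] }  — shift
  I7: { [F → P x x .] }  — reduce
  I8: { [F → . F F], [F → . F x F], [F → . P x x], [F → F . F], [F → F . x F], [F → F F .], [P → . a D )], [P → . g F], [P → .] }  — shift, 2 reduces
  I9: { [F → . F F], [F → . F x F], [F → . P x x], [F → F x . F], [P → . a D )], [P → . g F], [P → .] }  — shift, reduce
  I10: { [F → . F F], [F → . F x F], [F → . P x x], [F → F . F], [F → F . x F], [F → F x F .], [P → . a D )], [P → . g F], [P → .] }  — shift, 2 reduces
  I11: { [D → ) .] }  — reduce
  I12: { [P → a D . )] }  — shift
  I13: { [D → x . a g] }  — shift
  I14: { [D → x a . g] }  — shift
  I15: { [D → x a g .] }  — reduce
  I16: { [P → a D ) .] }  — reduce

I0 contains reduce item [P → .] and shift items [P → . a D )], [P → . g F] — shift-reduce conflict.
I3 contains reduce item [P → .] and shift items [P → . a D )], [P → . g F] — shift-reduce conflict.
I4 contains reduce items [P → .], [P → g F .] and shift items [F → F . x F], [P → . a D )], [P → . g F] — shift-reduce conflict.
I8 contains reduce items [F → F F .], [P → .] and shift items [F → F . x F], [P → . a D )], [P → . g F] — shift-reduce conflict.
I9 contains reduce item [P → .] and shift items [P → . a D )], [P → . g F] — shift-reduce conflict.
I10 contains reduce items [F → F x F .], [P → .] and shift items [F → F . x F], [P → . a D )], [P → . g F] — shift-reduce conflict.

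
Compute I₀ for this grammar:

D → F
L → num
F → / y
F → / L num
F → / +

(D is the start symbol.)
First, augment the grammar with D' → D
I₀ = CLOSURE({ [D' → . D] }):
  [D' → . D] has the dot before D: add [D → . F]
  [D → . F] has the dot before F: add [F → . / y], [F → . / L num], [F → . / +]
No further items can be added.

I₀ = { [D → . F], [D' → . D], [F → . / +], [F → . / L num], [F → . / y] }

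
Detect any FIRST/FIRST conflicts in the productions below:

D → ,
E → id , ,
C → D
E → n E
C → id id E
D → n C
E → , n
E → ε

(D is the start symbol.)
A FIRST/FIRST conflict occurs when two productions N → α and N → β for the same non-terminal have FIRST(α) ∩ FIRST(β) ≠ ∅ (with ε ∈ FIRST of a nullable right-hand side, so two nullable alternatives also conflict).

FIRST sets of the non-terminals at (or reachable through a nullable prefix from) the front of some alternative:
  FIRST(D) = { ',', 'n' }

Productions for D:
  D → ,: FIRST = { ',' }
  D → n C: FIRST = { 'n' }
Productions for E:
  E → id , ,: FIRST = { 'id' }
  E → n E: FIRST = { 'n' }
  E → , n: FIRST = { ',' }
  E → ε: FIRST = { ε }
Productions for C:
  C → D: FIRST = { ',', 'n' }
  C → id id E: FIRST = { 'id' }

All alternatives of each non-terminal have pairwise disjoint FIRST sets.

Answer: No FIRST/FIRST conflicts.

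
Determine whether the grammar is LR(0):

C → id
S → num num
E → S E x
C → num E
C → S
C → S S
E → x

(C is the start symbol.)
No. Shift-reduce conflict between [C → S .] and [S → . num num]

A grammar is LR(0) if no state in the canonical LR(0) collection has:
  - both a shift item (dot before a terminal) and a complete item (shift-reduce conflict), or
  - two or more complete items (reduce-reduce conflict; the accept item [C' → C .] counts as a complete item here).

Augment with C' → C and build the canonical LR(0) collection (I0 = CLOSURE({[C' → . C]}), then GOTO on every symbol after a dot until no new states appear). It has 14 states:
  I0: { [C → . S S], [C → . S], [C → . id], [C → . num E], [C' → . C], [S → . num num] }  — shift
  I1: { [C' → C .] }  — accept
  I2: { [C → S . S], [C → S .], [S → . num num] }  — shift, reduce
  I3: { [C → id .] }  — reduce
  I4: { [C → num . E], [E → . S E x], [E → . x], [S → . num num], [S → num . num] }  — shift
  I5: { [C → num E .] }  — reduce
  I6: { [E → . S E x], [E → . x], [E → S . E x], [S → . num num] }  — shift
  I7: { [S → num . num], [S → num num .] }  — shift, reduce
  I8: { [E → x .] }  — reduce
  I9: { [S → num num .] }  — reduce
  I10: { [E → S E . x] }  — shift
  I11: { [S → num . num] }  — shift
  I12: { [E → S E x .] }  — reduce
  I13: { [C → S S .] }  — reduce

Conflict in state I2:
  Shift-reduce conflict between [C → S .] and [S → . num num]
So the grammar is NOT LR(0).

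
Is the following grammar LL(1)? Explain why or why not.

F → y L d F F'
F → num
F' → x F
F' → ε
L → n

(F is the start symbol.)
Relevant sets:
  FOLLOW(F') = { $, 'x' }

For F:
  PREDICT(F → y L d F F') = { 'y' }
  PREDICT(F → num) = { 'num' }
For F':
  PREDICT(F' → x F) = { 'x' }
  PREDICT(F' → ε) = { $, 'x' }
L has a single production, so nothing to check there.

Conflict found: Predict set conflict for F': { 'x' }
The grammar is NOT LL(1).

Answer: No. Predict set conflict for F': { 'x' }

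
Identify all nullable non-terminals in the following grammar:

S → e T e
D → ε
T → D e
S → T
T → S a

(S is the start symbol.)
A non-terminal is nullable if it can derive ε (the empty string): either it has an ε-production, or it has a production whose right-hand side consists entirely of nullable non-terminals.

ε-productions: D → ε
So D is immediately nullable.
No further non-terminal can be added: every production for the remaining non-terminals contains a terminal or a non-nullable non-terminal.
Nullable = { 'D' }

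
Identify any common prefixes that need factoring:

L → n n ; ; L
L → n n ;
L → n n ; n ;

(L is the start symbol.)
Left-factoring is needed when two productions for the same non-terminal
share a common prefix on the right-hand side.

Productions for L:
  L → n n ; ; L
  L → n n ;
  L → n n ; n ;

Found common prefix 'n n ;' in productions for L

Answer: Yes, L has productions with common prefix 'n n ;'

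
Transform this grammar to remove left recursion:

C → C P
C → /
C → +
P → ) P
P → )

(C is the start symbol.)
C → / C'
C → + C'
C' → P C'
C' → ε
P → ) P
P → )

C is directly left-recursive. The standard transformation for
  A → A α₁ | ... | A α_m | β₁ | ... | β_n
is
  A  → β₁ A' | ... | β_n A'
  A' → α₁ A' | ... | α_m A' | ε

C → / becomes C → / C'
C → + becomes C → + C'
C → C P becomes C' → P C'
Add C' → ε

Productions for other non-terminals are unchanged:
  P → ) P
  P → )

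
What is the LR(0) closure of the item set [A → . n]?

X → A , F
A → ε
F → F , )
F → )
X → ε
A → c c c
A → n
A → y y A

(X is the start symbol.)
{ [A → . n] }

Start with: [A → . n]
The dot precedes the terminal n, so nothing is added.

CLOSURE = { [A → . n] }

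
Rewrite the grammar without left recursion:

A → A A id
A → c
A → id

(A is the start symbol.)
A is directly left-recursive. The standard transformation for
  A → A α₁ | ... | A α_m | β₁ | ... | β_n
is
  A  → β₁ A' | ... | β_n A'
  A' → α₁ A' | ... | α_m A' | ε

A → c becomes A → c A'
A → id becomes A → id A'
A → A A id becomes A' → A id A'
Add A' → ε

Resulting grammar:
A → c A'
A → id A'
A' → A id A'
A' → ε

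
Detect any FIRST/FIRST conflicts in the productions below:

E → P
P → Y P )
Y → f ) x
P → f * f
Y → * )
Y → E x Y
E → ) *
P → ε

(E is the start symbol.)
A FIRST/FIRST conflict occurs when two productions N → α and N → β for the same non-terminal have FIRST(α) ∩ FIRST(β) ≠ ∅ (with ε ∈ FIRST of a nullable right-hand side, so two nullable alternatives also conflict).

FIRST sets of the non-terminals at (or reachable through a nullable prefix from) the front of some alternative:
  FIRST(P) = { ')', '*', 'f', 'x', ε }
  FIRST(Y) = { ')', '*', 'f', 'x' }
  FIRST(E) = { ')', '*', 'f', 'x', ε }

Productions for E:
  E → P: FIRST = { ')', '*', 'f', 'x', ε }
  E → ) *: FIRST = { ')' }
Productions for P:
  P → Y P ): FIRST = { ')', '*', 'f', 'x' }
  P → f * f: FIRST = { 'f' }
  P → ε: FIRST = { ε }
Productions for Y:
  Y → f ) x: FIRST = { 'f' }
  Y → * ): FIRST = { '*' }
  Y → E x Y: FIRST = { ')', '*', 'f', 'x' }

Conflict for E: E → P and E → ) *
  Overlap: { ')' }
Conflict for P: P → Y P ) and P → f * f
  Overlap: { 'f' }
Conflict for Y: Y → f ) x and Y → E x Y
  Overlap: { 'f' }
Conflict for Y: Y → * ) and Y → E x Y
  Overlap: { '*' }

Answer: Yes. E → P / E → ')' '*' on { ')' }; P → Y P ')' / P → f '*' f on { 'f' }; Y → f ')' x / Y → E x Y on { 'f' }; Y → '*' ')' / Y → E x Y on { '*' }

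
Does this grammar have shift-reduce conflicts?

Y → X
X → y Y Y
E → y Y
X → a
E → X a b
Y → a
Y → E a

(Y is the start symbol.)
Yes — I2: [Y → X .] vs [E → X . a b]; I6: [E → y Y .] vs [E → . y Y]

A shift-reduce conflict occurs when an LR(0) state has both:
  - a complete (reduce) item [A → α .] (dot at the end), and
  - a shift item [B → β . c γ] (dot before a terminal).

Augment with Y' → Y and build the canonical LR(0) collection (I0 = CLOSURE({[Y' → . Y]}), then GOTO on every symbol after a dot until no new states appear). It has 11 states:
  I0: { [E → . X a b], [E → . y Y], [X → . a], [X → . y Y Y], [Y → . E a], [Y → . X], [Y → . a], [Y' → . Y] }  — shift
  I1: { [Y → E . a] }  — shift
  I2: { [E → X . a b], [Y → X .] }  — shift, reduce
  I3: { [Y' → Y .] }  — accept
  I4: { [X → a .], [Y → a .] }  — 2 reduces
  I5: { [E → . X a b], [E → . y Y], [E → y . Y], [X → . a], [X → . y Y Y], [X → y . Y Y], [Y → . E a], [Y → . X], [Y → . a] }  — shift
  I6: { [E → . X a b], [E → . y Y], [E → y Y .], [X → . a], [X → . y Y Y], [X → y Y . Y], [Y → . E a], [Y → . X], [Y → . a] }  — shift, reduce
  I7: { [X → y Y Y .] }  — reduce
  I8: { [E → X a . b] }  — shift
  I9: { [E → X a b .] }  — reduce
  I10: { [Y → E a .] }  — reduce

I2 contains reduce item [Y → X .] and shift item [E → X . a b] — shift-reduce conflict.
I6 contains reduce item [E → y Y .] and shift items [E → . y Y], [X → . a], [X → . y Y Y], [Y → . a] — shift-reduce conflict.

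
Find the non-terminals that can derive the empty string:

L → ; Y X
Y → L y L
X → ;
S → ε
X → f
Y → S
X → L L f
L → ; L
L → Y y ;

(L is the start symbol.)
{ 'S', 'Y' }

A non-terminal is nullable if it can derive ε (the empty string): either it has an ε-production, or it has a production whose right-hand side consists entirely of nullable non-terminals.

ε-productions: S → ε
So S is immediately nullable.
Y → S: every symbol on the right is nullable, so Y is nullable too.
No further non-terminal can be added: every production for the remaining non-terminals contains a terminal or a non-nullable non-terminal.
Nullable = { 'S', 'Y' }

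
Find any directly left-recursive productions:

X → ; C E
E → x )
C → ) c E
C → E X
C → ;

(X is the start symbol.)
No direct left recursion

X → ; C E: starts with ';'
E → x ): starts with x
C → ) c E: starts with ')'
C → E X: starts with E
C → ;: starts with ';'

No direct left recursion found.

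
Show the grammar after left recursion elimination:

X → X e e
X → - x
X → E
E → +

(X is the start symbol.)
X is directly left-recursive. The standard transformation for
  A → A α₁ | ... | A α_m | β₁ | ... | β_n
is
  A  → β₁ A' | ... | β_n A'
  A' → α₁ A' | ... | α_m A' | ε

X → - x becomes X → - x X'
X → E becomes X → E X'
X → X e e becomes X' → e e X'
Add X' → ε

Productions for other non-terminals are unchanged:
  E → +

Resulting grammar:
X → - x X'
X → E X'
X' → e e X'
X' → ε
E → +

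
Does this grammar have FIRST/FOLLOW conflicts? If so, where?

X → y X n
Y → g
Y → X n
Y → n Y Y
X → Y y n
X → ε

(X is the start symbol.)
Yes. X → Y y n with FOLLOW(X) on { 'n' }

A FIRST/FOLLOW conflict occurs when a non-terminal N has a nullable alternative N → β (β ⇒* ε) and another alternative N → α with FIRST(α) ∩ FOLLOW(N) ≠ ∅: on such a lookahead the parser cannot decide between expanding α and letting N vanish via β.

Nullable non-terminals: X.
FIRST sets used below: FIRST(Y) = { 'g', 'n', 'y' }

X: nullable alternative(s) X → ε; FOLLOW(X) = { $, 'n' }
  X → y X n: FIRST \ {ε} = { 'y' } — disjoint from FOLLOW(X)
  X → Y y n: FIRST \ {ε} = { 'g', 'n', 'y' } — overlaps FOLLOW(X) on { 'n' }: CONFLICT
  X → ε: FIRST \ {ε} = { } — this is the only nullable alternative, skip

Y has no nullable alternative, so no FIRST/FOLLOW check is needed there.

So the grammar has 1 FIRST/FOLLOW conflict (marked CONFLICT above).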